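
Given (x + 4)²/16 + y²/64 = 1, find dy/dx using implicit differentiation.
Differentiate both sides with respect to x, treating y as y(x). By the chain rule, any term containing y contributes a factor of y' = dy/dx when we differentiate it.

Move every term to one side and write the relation as F(x, y) = 0. Term by term,
  d/dx[y^2/64] = y·y'/32
  d/dx[(x + 4)^2/16] = x/8 + 1/2
  d/dx[-1] = 0

The pieces without y' make up ∂F/∂x and the coefficient of y' is ∂F/∂y:
  ∂F/∂x = x/8 + 1/2,
  ∂F/∂y = y/32.

Since d/dx[F] = ∂F/∂x + (∂F/∂y)·y' = 0, solve for y':
  (∂F/∂y)·y' = -∂F/∂x
  dy/dx = -(∂F/∂x)/(∂F/∂y) = -(x/8 + 1/2)/(y/32)
        = -((x + 4)/8)/(y/32) = 4(-x - 4)/y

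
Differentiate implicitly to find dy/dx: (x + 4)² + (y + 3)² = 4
Differentiate the relation implicitly: treat y = y(x) and apply the chain rule, so every y-derivative picks up a y' = dy/dx factor.

With everything moved to the left-hand side, differentiate term by term:
  d/dx[(x + 4)^2] = 2x + 8
  d/dx[(y + 3)^2] = 2·y'(y + 3)
  d/dx[-4] = 0

Separating the contributions that come from x directly and those that come through y:
  without y':      2x + 8
  multiplying y':  2y + 6

so (2x + 8) + (2y + 6)·y' = 0, and therefore
  dy/dx = -(2x + 8)/(2y + 6) = (-x - 4)/(y + 3)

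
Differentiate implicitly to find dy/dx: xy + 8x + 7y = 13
Apply d/dx to both sides, remembering that y depends on x. Each occurrence of y therefore brings in a y' = dy/dx via the chain rule.

With F(x, y) equal to the left-hand side minus the right, differentiate F term by term:
  d/dx[xy] = x·y' + y
  d/dx[8x] = 8
  d/dx[7y] = 7·y'
  d/dx[-13] = 0
Adding these up, d/dx[F] = 0 becomes
  (y + 8) + (x + 7)·y' = 0,
so isolating y',
  dy/dx = -(y + 8)/(x + 7) = (-y - 8)/(x + 7)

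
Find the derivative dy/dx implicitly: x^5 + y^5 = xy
Apply d/dx to both sides, remembering that y depends on x. Each occurrence of y therefore brings in a y' = dy/dx via the chain rule.

With F(x, y) equal to the left-hand side minus the right, differentiate F term by term:
  d/dx[x^5] = 5x^4
  d/dx[-xy] = -x·y' - y
  d/dx[y^5] = 5y^4·y'
Adding these up, d/dx[F] = 0 becomes
  (5x^4 - y) + (-x + 5y^4)·y' = 0,
so isolating y',
  dy/dx = -(5x^4 - y)/(-x + 5y^4) = (5x^4 - y)/(x - 5y^4)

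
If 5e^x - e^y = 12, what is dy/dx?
Apply d/dx to both sides, remembering that y depends on x. Each occurrence of y therefore brings in a y' = dy/dx via the chain rule.

With F(x, y) equal to the left-hand side minus the right, differentiate F term by term:
  d/dx[5e^(x)] = 5e^(x)
  d/dx[-e^(y)] = -y'·e^(y)
  d/dx[-12] = 0
Adding these up, d/dx[F] = 0 becomes
  (5e^(x)) + (-e^(y))·y' = 0,
so isolating y',
  dy/dx = -(5e^(x))/(-e^(y)) = 5e^(x - y)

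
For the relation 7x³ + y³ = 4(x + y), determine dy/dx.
Apply d/dx to both sides, remembering that y depends on x. Each occurrence of y therefore brings in a y' = dy/dx via the chain rule.

With F(x, y) equal to the left-hand side minus the right, differentiate F term by term:
  d/dx[7x^3] = 21x^2
  d/dx[-4x] = -4
  d/dx[y^3] = 3y^2·y'
  d/dx[-4y] = -4·y'
Adding these up, d/dx[F] = 0 becomes
  (21x^2 - 4) + (3y^2 - 4)·y' = 0,
so isolating y',
  dy/dx = -(21x^2 - 4)/(3y^2 - 4) = (4 - 21x^2)/(3y^2 - 4)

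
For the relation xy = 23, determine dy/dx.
Apply d/dx to both sides, remembering that y depends on x. Each occurrence of y therefore brings in a y' = dy/dx via the chain rule.

With F(x, y) equal to the left-hand side minus the right, differentiate F term by term:
  d/dx[xy] = x·y' + y
  d/dx[-23] = 0
Adding these up, d/dx[F] = 0 becomes
  (y) + (x)·y' = 0,
so isolating y',
  dy/dx = -(y)/(x) = -y/x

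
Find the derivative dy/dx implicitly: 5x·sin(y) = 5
Take d/dx of both sides. Since y is implicitly a function of x, the chain rule attaches a y' = dy/dx factor whenever we differentiate through y.

Set F(x, y) = (left side) − (right side), so the curve is F = 0. Differentiating each term of F:
  d/dx[5x·sin(y)] = 5x·y'·cos(y) + 5sin(y)
  d/dx[-5] = 0

Collecting, the y'-free part is the partial derivative in x and the y' coefficient is the partial derivative in y:
  ∂F/∂x = 5sin(y)
  ∂F/∂y = 5x·cos(y)

so d/dx[F(x, y(x))] = ∂F/∂x + (∂F/∂y)·y' = 0. Rearranging,
  dy/dx = -(∂F/∂x)/(∂F/∂y) = -(5sin(y))/(5x·cos(y)) = -tan(y)/x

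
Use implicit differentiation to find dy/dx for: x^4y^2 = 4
Take d/dx of both sides. Since y is implicitly a function of x, the chain rule attaches a y' = dy/dx factor whenever we differentiate through y.

Set F(x, y) = (left side) − (right side), so the curve is F = 0. Differentiating each term of F:
  d/dx[x^4y^2] = 2x^4y·y' + 4x^3y^2
  d/dx[-4] = 0

Collecting, the y'-free part is the partial derivative in x and the y' coefficient is the partial derivative in y:
  ∂F/∂x = 4x^3y^2
  ∂F/∂y = 2x^4y

so d/dx[F(x, y(x))] = ∂F/∂x + (∂F/∂y)·y' = 0. Rearranging,
  dy/dx = -(∂F/∂x)/(∂F/∂y) = -(4x^3y^2)/(2x^4y) = -2y/x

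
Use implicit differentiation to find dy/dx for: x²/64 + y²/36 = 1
Differentiate both sides with respect to x, treating y as y(x). By the chain rule, any term containing y contributes a factor of y' = dy/dx when we differentiate it.

Move every term to one side and write the relation as F(x, y) = 0. Term by term,
  d/dx[x^2/64] = x/32
  d/dx[y^2/36] = y·y'/18
  d/dx[-1] = 0

The pieces without y' make up ∂F/∂x and the coefficient of y' is ∂F/∂y:
  ∂F/∂x = x/32,
  ∂F/∂y = y/18.

Since d/dx[F] = ∂F/∂x + (∂F/∂y)·y' = 0, solve for y':
  (∂F/∂y)·y' = -∂F/∂x
  dy/dx = -(∂F/∂x)/(∂F/∂y) = -(x/32)/(y/18) = -9x/(16y)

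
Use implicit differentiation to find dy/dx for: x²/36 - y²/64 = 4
Differentiate the relation implicitly: treat y = y(x) and apply the chain rule, so every y-derivative picks up a y' = dy/dx factor.

With everything moved to the left-hand side, differentiate term by term:
  d/dx[x^2/36] = x/18
  d/dx[-y^2/64] = -y·y'/32
  d/dx[-4] = 0

Separating the contributions that come from x directly and those that come through y:
  without y':      x/18
  multiplying y':  -y/32

so (x/18) + (-y/32)·y' = 0, and therefore
  dy/dx = -(x/18)/(-y/32) = 16x/(9y)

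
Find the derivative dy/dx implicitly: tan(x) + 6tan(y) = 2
Apply d/dx to both sides, remembering that y depends on x. Each occurrence of y therefore brings in a y' = dy/dx via the chain rule.

With F(x, y) equal to the left-hand side minus the right, differentiate F term by term:
  d/dx[tan(x)] = tan(x)^2 + 1
  d/dx[6tan(y)] = 6·y'(tan(y)^2 + 1)
  d/dx[-2] = 0
Adding these up, d/dx[F] = 0 becomes
  (tan(x)^2 + 1) + (6tan(y)^2 + 6)·y' = 0,
so isolating y',
  dy/dx = -(tan(x)^2 + 1)/(6tan(y)^2 + 6) = -cos(y)^2/(6cos(x)^2)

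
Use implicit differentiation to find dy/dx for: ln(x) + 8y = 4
Differentiate the relation implicitly: treat y = y(x) and apply the chain rule, so every y-derivative picks up a y' = dy/dx factor.

With everything moved to the left-hand side, differentiate term by term:
  d/dx[8y] = 8·y'
  d/dx[ln(x)] = 1/x
  d/dx[-4] = 0

Separating the contributions that come from x directly and those that come through y:
  without y':      1/x
  multiplying y':  8

so (1/x) + (8)·y' = 0, and therefore
  dy/dx = -(1/x)/(8) = -1/(8x)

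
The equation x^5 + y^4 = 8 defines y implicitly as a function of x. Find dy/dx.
Differentiate the relation implicitly: treat y = y(x) and apply the chain rule, so every y-derivative picks up a y' = dy/dx factor.

With everything moved to the left-hand side, differentiate term by term:
  d/dx[x^5] = 5x^4
  d/dx[y^4] = 4y^3·y'
  d/dx[-8] = 0

Separating the contributions that come from x directly and those that come through y:
  without y':      5x^4
  multiplying y':  4y^3

so (5x^4) + (4y^3)·y' = 0, and therefore
  dy/dx = -(5x^4)/(4y^3) = -5x^4/(4y^3)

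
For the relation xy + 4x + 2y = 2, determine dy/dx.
Take d/dx of both sides. Since y is implicitly a function of x, the chain rule attaches a y' = dy/dx factor whenever we differentiate through y.

Set F(x, y) = (left side) − (right side), so the curve is F = 0. Differentiating each term of F:
  d/dx[xy] = x·y' + y
  d/dx[4x] = 4
  d/dx[2y] = 2·y'
  d/dx[-2] = 0

Collecting, the y'-free part is the partial derivative in x and the y' coefficient is the partial derivative in y:
  ∂F/∂x = y + 4
  ∂F/∂y = x + 2

so d/dx[F(x, y(x))] = ∂F/∂x + (∂F/∂y)·y' = 0. Rearranging,
  dy/dx = -(∂F/∂x)/(∂F/∂y) = -(y + 4)/(x + 2) = (-y - 4)/(x + 2)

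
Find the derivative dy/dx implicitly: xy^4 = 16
Apply d/dx to both sides, remembering that y depends on x. Each occurrence of y therefore brings in a y' = dy/dx via the chain rule.

With F(x, y) equal to the left-hand side minus the right, differentiate F term by term:
  d/dx[xy^4] = 4xy^3·y' + y^4
  d/dx[-16] = 0
Adding these up, d/dx[F] = 0 becomes
  (y^4) + (4xy^3)·y' = 0,
so isolating y',
  dy/dx = -(y^4)/(4xy^3) = -y/(4x)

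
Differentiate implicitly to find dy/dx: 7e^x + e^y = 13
Take d/dx of both sides. Since y is implicitly a function of x, the chain rule attaches a y' = dy/dx factor whenever we differentiate through y.

Set F(x, y) = (left side) − (right side), so the curve is F = 0. Differentiating each term of F:
  d/dx[7e^(x)] = 7e^(x)
  d/dx[e^(y)] = y'·e^(y)
  d/dx[-13] = 0

Collecting, the y'-free part is the partial derivative in x and the y' coefficient is the partial derivative in y:
  ∂F/∂x = 7e^(x)
  ∂F/∂y = e^(y)

so d/dx[F(x, y(x))] = ∂F/∂x + (∂F/∂y)·y' = 0. Rearranging,
  dy/dx = -(∂F/∂x)/(∂F/∂y) = -(7e^(x))/(e^(y)) = -7e^(x - y)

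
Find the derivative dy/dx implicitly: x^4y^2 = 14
Take d/dx of both sides. Since y is implicitly a function of x, the chain rule attaches a y' = dy/dx factor whenever we differentiate through y.

Set F(x, y) = (left side) − (right side), so the curve is F = 0. Differentiating each term of F:
  d/dx[x^4y^2] = 2x^4y·y' + 4x^3y^2
  d/dx[-14] = 0

Collecting, the y'-free part is the partial derivative in x and the y' coefficient is the partial derivative in y:
  ∂F/∂x = 4x^3y^2
  ∂F/∂y = 2x^4y

so d/dx[F(x, y(x))] = ∂F/∂x + (∂F/∂y)·y' = 0. Rearranging,
  dy/dx = -(∂F/∂x)/(∂F/∂y) = -(4x^3y^2)/(2x^4y) = -2y/x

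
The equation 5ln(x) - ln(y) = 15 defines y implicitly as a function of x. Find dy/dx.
Take d/dx of both sides. Since y is implicitly a function of x, the chain rule attaches a y' = dy/dx factor whenever we differentiate through y.

Set F(x, y) = (left side) − (right side), so the curve is F = 0. Differentiating each term of F:
  d/dx[5ln(x)] = 5/x
  d/dx[-ln(y)] = -y'/y
  d/dx[-15] = 0

Collecting, the y'-free part is the partial derivative in x and the y' coefficient is the partial derivative in y:
  ∂F/∂x = 5/x
  ∂F/∂y = -1/y

so d/dx[F(x, y(x))] = ∂F/∂x + (∂F/∂y)·y' = 0. Rearranging,
  dy/dx = -(∂F/∂x)/(∂F/∂y) = -(5/x)/(-1/y) = 5y/x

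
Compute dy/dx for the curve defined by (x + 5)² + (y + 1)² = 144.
Differentiate the relation implicitly: treat y = y(x) and apply the chain rule, so every y-derivative picks up a y' = dy/dx factor.

With everything moved to the left-hand side, differentiate term by term:
  d/dx[(x + 5)^2] = 2x + 10
  d/dx[(y + 1)^2] = 2·y'(y + 1)
  d/dx[-144] = 0

Separating the contributions that come from x directly and those that come through y:
  without y':      2x + 10
  multiplying y':  2y + 2

so (2x + 10) + (2y + 2)·y' = 0, and therefore
  dy/dx = -(2x + 10)/(2y + 2) = (-x - 5)/(y + 1)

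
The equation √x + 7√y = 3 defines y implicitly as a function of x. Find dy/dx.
Differentiate the relation implicitly: treat y = y(x) and apply the chain rule, so every y-derivative picks up a y' = dy/dx factor.

With everything moved to the left-hand side, differentiate term by term:
  d/dx[√(x)] = 1/(2√(x))
  d/dx[7√(y)] = 7·y'/(2√(y))
  d/dx[-3] = 0

Separating the contributions that come from x directly and those that come through y:
  without y':      1/(2√(x))
  multiplying y':  7/(2√(y))

so (1/(2√(x))) + (7/(2√(y)))·y' = 0, and therefore
  dy/dx = -(1/(2√(x)))/(7/(2√(y))) = -√(y)/(7√(x))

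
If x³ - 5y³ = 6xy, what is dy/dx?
Take d/dx of both sides. Since y is implicitly a function of x, the chain rule attaches a y' = dy/dx factor whenever we differentiate through y.

Set F(x, y) = (left side) − (right side), so the curve is F = 0. Differentiating each term of F:
  d/dx[x^3] = 3x^2
  d/dx[-6xy] = -6x·y' - 6y
  d/dx[-5y^3] = -15y^2·y'

Collecting, the y'-free part is the partial derivative in x and the y' coefficient is the partial derivative in y:
  ∂F/∂x = 3x^2 - 6y
  ∂F/∂y = -6x - 15y^2

so d/dx[F(x, y(x))] = ∂F/∂x + (∂F/∂y)·y' = 0. Rearranging,
  dy/dx = -(∂F/∂x)/(∂F/∂y) = -(3x^2 - 6y)/(-6x - 15y^2) = (x^2 - 2y)/(2x + 5y^2)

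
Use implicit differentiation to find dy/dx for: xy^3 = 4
Take d/dx of both sides. Since y is implicitly a function of x, the chain rule attaches a y' = dy/dx factor whenever we differentiate through y.

Set F(x, y) = (left side) − (right side), so the curve is F = 0. Differentiating each term of F:
  d/dx[xy^3] = 3xy^2·y' + y^3
  d/dx[-4] = 0

Collecting, the y'-free part is the partial derivative in x and the y' coefficient is the partial derivative in y:
  ∂F/∂x = y^3
  ∂F/∂y = 3xy^2

so d/dx[F(x, y(x))] = ∂F/∂x + (∂F/∂y)·y' = 0. Rearranging,
  dy/dx = -(∂F/∂x)/(∂F/∂y) = -(y^3)/(3xy^2) = -y/(3x)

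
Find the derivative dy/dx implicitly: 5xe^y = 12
Differentiate the relation implicitly: treat y = y(x) and apply the chain rule, so every y-derivative picks up a y' = dy/dx factor.

With everything moved to the left-hand side, differentiate term by term:
  d/dx[5x·e^(y)] = 5x·y'·e^(y) + 5e^(y)
  d/dx[-12] = 0

Separating the contributions that come from x directly and those that come through y:
  without y':      5e^(y)
  multiplying y':  5x·e^(y)

so (5e^(y)) + (5x·e^(y))·y' = 0, and therefore
  dy/dx = -(5e^(y))/(5x·e^(y)) = -1/x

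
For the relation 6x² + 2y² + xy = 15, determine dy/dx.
Apply d/dx to both sides, remembering that y depends on x. Each occurrence of y therefore brings in a y' = dy/dx via the chain rule.

With F(x, y) equal to the left-hand side minus the right, differentiate F term by term:
  d/dx[6x^2] = 12x
  d/dx[xy] = x·y' + y
  d/dx[2y^2] = 4y·y'
  d/dx[-15] = 0
Adding these up, d/dx[F] = 0 becomes
  (12x + y) + (x + 4y)·y' = 0,
so isolating y',
  dy/dx = -(12x + y)/(x + 4y) = (-12x - y)/(x + 4y)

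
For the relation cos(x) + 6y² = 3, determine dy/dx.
Take d/dx of both sides. Since y is implicitly a function of x, the chain rule attaches a y' = dy/dx factor whenever we differentiate through y.

Set F(x, y) = (left side) − (right side), so the curve is F = 0. Differentiating each term of F:
  d/dx[6y^2] = 12y·y'
  d/dx[cos(x)] = -sin(x)
  d/dx[-3] = 0

Collecting, the y'-free part is the partial derivative in x and the y' coefficient is the partial derivative in y:
  ∂F/∂x = -sin(x)
  ∂F/∂y = 12y

so d/dx[F(x, y(x))] = ∂F/∂x + (∂F/∂y)·y' = 0. Rearranging,
  dy/dx = -(∂F/∂x)/(∂F/∂y) = -(-sin(x))/(12y) = sin(x)/(12y)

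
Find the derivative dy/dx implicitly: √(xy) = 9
Differentiate the relation implicitly: treat y = y(x) and apply the chain rule, so every y-derivative picks up a y' = dy/dx factor.

With everything moved to the left-hand side, differentiate term by term:
  d/dx[√(xy)] = √(xy)(x·y'/2 + y/2)/(xy)
  d/dx[-9] = 0

Separating the contributions that come from x directly and those that come through y:
  without y':      √(xy)/(2x)
  multiplying y':  √(xy)/(2y)

so (√(xy)/(2x)) + (√(xy)/(2y))·y' = 0, and therefore
  dy/dx = -(√(xy)/(2x))/(√(xy)/(2y)) = -y/x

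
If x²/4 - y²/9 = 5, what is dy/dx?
Differentiate the relation implicitly: treat y = y(x) and apply the chain rule, so every y-derivative picks up a y' = dy/dx factor.

With everything moved to the left-hand side, differentiate term by term:
  d/dx[x^2/4] = x/2
  d/dx[-y^2/9] = -2y·y'/9
  d/dx[-5] = 0

Separating the contributions that come from x directly and those that come through y:
  without y':      x/2
  multiplying y':  -2y/9

so (x/2) + (-2y/9)·y' = 0, and therefore
  dy/dx = -(x/2)/(-2y/9) = 9x/(4y)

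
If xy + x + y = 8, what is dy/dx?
Differentiate both sides with respect to x, treating y as y(x). By the chain rule, any term containing y contributes a factor of y' = dy/dx when we differentiate it.

Move every term to one side and write the relation as F(x, y) = 0. Term by term,
  d/dx[xy] = x·y' + y
  d/dx[x] = 1
  d/dx[y] = y'
  d/dx[-8] = 0

The pieces without y' make up ∂F/∂x and the coefficient of y' is ∂F/∂y:
  ∂F/∂x = y + 1,
  ∂F/∂y = x + 1.

Since d/dx[F] = ∂F/∂x + (∂F/∂y)·y' = 0, solve for y':
  (∂F/∂y)·y' = -∂F/∂x
  dy/dx = -(∂F/∂x)/(∂F/∂y) = -(y + 1)/(x + 1) = (-y - 1)/(x + 1)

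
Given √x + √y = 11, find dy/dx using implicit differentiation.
Differentiate both sides with respect to x, treating y as y(x). By the chain rule, any term containing y contributes a factor of y' = dy/dx when we differentiate it.

Move every term to one side and write the relation as F(x, y) = 0. Term by term,
  d/dx[√(x)] = 1/(2√(x))
  d/dx[√(y)] = y'/(2√(y))
  d/dx[-11] = 0

The pieces without y' make up ∂F/∂x and the coefficient of y' is ∂F/∂y:
  ∂F/∂x = 1/(2√(x)),
  ∂F/∂y = 1/(2√(y)).

Since d/dx[F] = ∂F/∂x + (∂F/∂y)·y' = 0, solve for y':
  (∂F/∂y)·y' = -∂F/∂x
  dy/dx = -(∂F/∂x)/(∂F/∂y) = -(1/(2√(x)))/(1/(2√(y))) = -√(y)/√(x)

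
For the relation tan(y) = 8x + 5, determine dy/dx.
Differentiate the relation implicitly: treat y = y(x) and apply the chain rule, so every y-derivative picks up a y' = dy/dx factor.

With everything moved to the left-hand side, differentiate term by term:
  d/dx[-8x] = -8
  d/dx[tan(y)] = y'(tan(y)^2 + 1)
  d/dx[-5] = 0

Separating the contributions that come from x directly and those that come through y:
  without y':      -8
  multiplying y':  tan(y)^2 + 1

so (-8) + (tan(y)^2 + 1)·y' = 0, and therefore
  dy/dx = -(-8)/(tan(y)^2 + 1) = 8cos(y)^2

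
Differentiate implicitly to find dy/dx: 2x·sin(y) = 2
Differentiate both sides with respect to x, treating y as y(x). By the chain rule, any term containing y contributes a factor of y' = dy/dx when we differentiate it.

Move every term to one side and write the relation as F(x, y) = 0. Term by term,
  d/dx[2x·sin(y)] = 2x·y'·cos(y) + 2sin(y)
  d/dx[-2] = 0

The pieces without y' make up ∂F/∂x and the coefficient of y' is ∂F/∂y:
  ∂F/∂x = 2sin(y),
  ∂F/∂y = 2x·cos(y).

Since d/dx[F] = ∂F/∂x + (∂F/∂y)·y' = 0, solve for y':
  (∂F/∂y)·y' = -∂F/∂x
  dy/dx = -(∂F/∂x)/(∂F/∂y) = -(2sin(y))/(2x·cos(y)) = -tan(y)/x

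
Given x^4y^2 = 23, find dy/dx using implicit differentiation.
Take d/dx of both sides. Since y is implicitly a function of x, the chain rule attaches a y' = dy/dx factor whenever we differentiate through y.

Set F(x, y) = (left side) − (right side), so the curve is F = 0. Differentiating each term of F:
  d/dx[x^4y^2] = 2x^4y·y' + 4x^3y^2
  d/dx[-23] = 0

Collecting, the y'-free part is the partial derivative in x and the y' coefficient is the partial derivative in y:
  ∂F/∂x = 4x^3y^2
  ∂F/∂y = 2x^4y

so d/dx[F(x, y(x))] = ∂F/∂x + (∂F/∂y)·y' = 0. Rearranging,
  dy/dx = -(∂F/∂x)/(∂F/∂y) = -(4x^3y^2)/(2x^4y) = -2y/x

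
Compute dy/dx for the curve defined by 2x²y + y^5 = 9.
Differentiate the relation implicitly: treat y = y(x) and apply the chain rule, so every y-derivative picks up a y' = dy/dx factor.

With everything moved to the left-hand side, differentiate term by term:
  d/dx[2x^2y] = 2x^2·y' + 4xy
  d/dx[y^5] = 5y^4·y'
  d/dx[-9] = 0

Separating the contributions that come from x directly and those that come through y:
  without y':      4xy
  multiplying y':  2x^2 + 5y^4

so (4xy) + (2x^2 + 5y^4)·y' = 0, and therefore
  dy/dx = -(4xy)/(2x^2 + 5y^4) = -4xy/(2x^2 + 5y^4)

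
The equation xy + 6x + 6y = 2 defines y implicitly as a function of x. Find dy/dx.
Differentiate the relation implicitly: treat y = y(x) and apply the chain rule, so every y-derivative picks up a y' = dy/dx factor.

With everything moved to the left-hand side, differentiate term by term:
  d/dx[xy] = x·y' + y
  d/dx[6x] = 6
  d/dx[6y] = 6·y'
  d/dx[-2] = 0

Separating the contributions that come from x directly and those that come through y:
  without y':      y + 6
  multiplying y':  x + 6

so (y + 6) + (x + 6)·y' = 0, and therefore
  dy/dx = -(y + 6)/(x + 6) = (-y - 6)/(x + 6)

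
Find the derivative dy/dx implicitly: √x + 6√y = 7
Differentiate both sides with respect to x, treating y as y(x). By the chain rule, any term containing y contributes a factor of y' = dy/dx when we differentiate it.

Move every term to one side and write the relation as F(x, y) = 0. Term by term,
  d/dx[√(x)] = 1/(2√(x))
  d/dx[6√(y)] = 3·y'/√(y)
  d/dx[-7] = 0

The pieces without y' make up ∂F/∂x and the coefficient of y' is ∂F/∂y:
  ∂F/∂x = 1/(2√(x)),
  ∂F/∂y = 3/√(y).

Since d/dx[F] = ∂F/∂x + (∂F/∂y)·y' = 0, solve for y':
  (∂F/∂y)·y' = -∂F/∂x
  dy/dx = -(∂F/∂x)/(∂F/∂y) = -(1/(2√(x)))/(3/√(y)) = -√(y)/(6√(x))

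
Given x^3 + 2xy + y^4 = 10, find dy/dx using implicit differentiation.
Differentiate the relation implicitly: treat y = y(x) and apply the chain rule, so every y-derivative picks up a y' = dy/dx factor.

With everything moved to the left-hand side, differentiate term by term:
  d/dx[x^3] = 3x^2
  d/dx[2xy] = 2x·y' + 2y
  d/dx[y^4] = 4y^3·y'
  d/dx[-10] = 0

Separating the contributions that come from x directly and those that come through y:
  without y':      3x^2 + 2y
  multiplying y':  2x + 4y^3

so (3x^2 + 2y) + (2x + 4y^3)·y' = 0, and therefore
  dy/dx = -(3x^2 + 2y)/(2x + 4y^3) = (-3x^2/2 - y)/(x + 2y^3)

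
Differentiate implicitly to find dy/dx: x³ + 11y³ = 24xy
Differentiate both sides with respect to x, treating y as y(x). By the chain rule, any term containing y contributes a factor of y' = dy/dx when we differentiate it.

Move every term to one side and write the relation as F(x, y) = 0. Term by term,
  d/dx[x^3] = 3x^2
  d/dx[-24xy] = -24x·y' - 24y
  d/dx[11y^3] = 33y^2·y'

The pieces without y' make up ∂F/∂x and the coefficient of y' is ∂F/∂y:
  ∂F/∂x = 3x^2 - 24y,
  ∂F/∂y = -24x + 33y^2.

Since d/dx[F] = ∂F/∂x + (∂F/∂y)·y' = 0, solve for y':
  (∂F/∂y)·y' = -∂F/∂x
  dy/dx = -(∂F/∂x)/(∂F/∂y) = -(3x^2 - 24y)/(-24x + 33y^2) = (x^2 - 8y)/(8x - 11y^2)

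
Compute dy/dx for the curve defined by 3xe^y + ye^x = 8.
Differentiate both sides with respect to x, treating y as y(x). By the chain rule, any term containing y contributes a factor of y' = dy/dx when we differentiate it.

Move every term to one side and write the relation as F(x, y) = 0. Term by term,
  d/dx[3x·e^(y)] = 3x·y'·e^(y) + 3e^(y)
  d/dx[y·e^(x)] = y·e^(x) + y'·e^(x)
  d/dx[-8] = 0

The pieces without y' make up ∂F/∂x and the coefficient of y' is ∂F/∂y:
  ∂F/∂x = y·e^(x) + 3e^(y),
  ∂F/∂y = 3x·e^(y) + e^(x).

Since d/dx[F] = ∂F/∂x + (∂F/∂y)·y' = 0, solve for y':
  (∂F/∂y)·y' = -∂F/∂x
  dy/dx = -(∂F/∂x)/(∂F/∂y) = -(y·e^(x) + 3e^(y))/(3x·e^(y) + e^(x)) = (-y·e^(x) - 3e^(y))/(3x·e^(y) + e^(x))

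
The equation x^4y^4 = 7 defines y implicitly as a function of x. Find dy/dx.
Apply d/dx to both sides, remembering that y depends on x. Each occurrence of y therefore brings in a y' = dy/dx via the chain rule.

With F(x, y) equal to the left-hand side minus the right, differentiate F term by term:
  d/dx[x^4y^4] = 4x^4y^3·y' + 4x^3y^4
  d/dx[-7] = 0
Adding these up, d/dx[F] = 0 becomes
  (4x^3y^4) + (4x^4y^3)·y' = 0,
so isolating y',
  dy/dx = -(4x^3y^4)/(4x^4y^3) = -y/x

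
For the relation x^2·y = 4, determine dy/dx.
Apply d/dx to both sides, remembering that y depends on x. Each occurrence of y therefore brings in a y' = dy/dx via the chain rule.

With F(x, y) equal to the left-hand side minus the right, differentiate F term by term:
  d/dx[x^2y] = x^2·y' + 2xy
  d/dx[-4] = 0
Adding these up, d/dx[F] = 0 becomes
  (2xy) + (x^2)·y' = 0,
so isolating y',
  dy/dx = -(2xy)/(x^2) = -2y/x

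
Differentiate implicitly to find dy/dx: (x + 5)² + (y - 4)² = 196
Take d/dx of both sides. Since y is implicitly a function of x, the chain rule attaches a y' = dy/dx factor whenever we differentiate through y.

Set F(x, y) = (left side) − (right side), so the curve is F = 0. Differentiating each term of F:
  d/dx[(x + 5)^2] = 2x + 10
  d/dx[(y - 4)^2] = 2·y'(y - 4)
  d/dx[-196] = 0

Collecting, the y'-free part is the partial derivative in x and the y' coefficient is the partial derivative in y:
  ∂F/∂x = 2x + 10
  ∂F/∂y = 2y - 8

so d/dx[F(x, y(x))] = ∂F/∂x + (∂F/∂y)·y' = 0. Rearranging,
  dy/dx = -(∂F/∂x)/(∂F/∂y) = -(2x + 10)/(2y - 8) = (-x - 5)/(y - 4)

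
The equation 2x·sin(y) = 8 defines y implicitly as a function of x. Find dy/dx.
Apply d/dx to both sides, remembering that y depends on x. Each occurrence of y therefore brings in a y' = dy/dx via the chain rule.

With F(x, y) equal to the left-hand side minus the right, differentiate F term by term:
  d/dx[2x·sin(y)] = 2x·y'·cos(y) + 2sin(y)
  d/dx[-8] = 0
Adding these up, d/dx[F] = 0 becomes
  (2sin(y)) + (2x·cos(y))·y' = 0,
so isolating y',
  dy/dx = -(2sin(y))/(2x·cos(y)) = -tan(y)/x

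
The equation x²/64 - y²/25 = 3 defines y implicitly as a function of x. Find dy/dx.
Take d/dx of both sides. Since y is implicitly a function of x, the chain rule attaches a y' = dy/dx factor whenever we differentiate through y.

Set F(x, y) = (left side) − (right side), so the curve is F = 0. Differentiating each term of F:
  d/dx[x^2/64] = x/32
  d/dx[-y^2/25] = -2y·y'/25
  d/dx[-3] = 0

Collecting, the y'-free part is the partial derivative in x and the y' coefficient is the partial derivative in y:
  ∂F/∂x = x/32
  ∂F/∂y = -2y/25

so d/dx[F(x, y(x))] = ∂F/∂x + (∂F/∂y)·y' = 0. Rearranging,
  dy/dx = -(∂F/∂x)/(∂F/∂y) = -(x/32)/(-2y/25) = 25x/(64y)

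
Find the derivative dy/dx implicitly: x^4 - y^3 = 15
Apply d/dx to both sides, remembering that y depends on x. Each occurrence of y therefore brings in a y' = dy/dx via the chain rule.

With F(x, y) equal to the left-hand side minus the right, differentiate F term by term:
  d/dx[x^4] = 4x^3
  d/dx[-y^3] = -3y^2·y'
  d/dx[-15] = 0
Adding these up, d/dx[F] = 0 becomes
  (4x^3) + (-3y^2)·y' = 0,
so isolating y',
  dy/dx = -(4x^3)/(-3y^2) = 4x^3/(3y^2)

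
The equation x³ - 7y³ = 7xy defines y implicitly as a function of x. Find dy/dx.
Differentiate both sides with respect to x, treating y as y(x). By the chain rule, any term containing y contributes a factor of y' = dy/dx when we differentiate it.

Move every term to one side and write the relation as F(x, y) = 0. Term by term,
  d/dx[x^3] = 3x^2
  d/dx[-7xy] = -7x·y' - 7y
  d/dx[-7y^3] = -21y^2·y'

The pieces without y' make up ∂F/∂x and the coefficient of y' is ∂F/∂y:
  ∂F/∂x = 3x^2 - 7y,
  ∂F/∂y = -7x - 21y^2.

Since d/dx[F] = ∂F/∂x + (∂F/∂y)·y' = 0, solve for y':
  (∂F/∂y)·y' = -∂F/∂x
  dy/dx = -(∂F/∂x)/(∂F/∂y) = -(3x^2 - 7y)/(-7x - 21y^2) = (3x^2/7 - y)/(x + 3y^2)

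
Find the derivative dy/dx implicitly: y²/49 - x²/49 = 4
Differentiate both sides with respect to x, treating y as y(x). By the chain rule, any term containing y contributes a factor of y' = dy/dx when we differentiate it.

Move every term to one side and write the relation as F(x, y) = 0. Term by term,
  d/dx[-x^2/49] = -2x/49
  d/dx[y^2/49] = 2y·y'/49
  d/dx[-4] = 0

The pieces without y' make up ∂F/∂x and the coefficient of y' is ∂F/∂y:
  ∂F/∂x = -2x/49,
  ∂F/∂y = 2y/49.

Since d/dx[F] = ∂F/∂x + (∂F/∂y)·y' = 0, solve for y':
  (∂F/∂y)·y' = -∂F/∂x
  dy/dx = -(∂F/∂x)/(∂F/∂y) = -(-2x/49)/(2y/49) = x/y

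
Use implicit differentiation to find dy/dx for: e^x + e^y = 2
Differentiate both sides with respect to x, treating y as y(x). By the chain rule, any term containing y contributes a factor of y' = dy/dx when we differentiate it.

Move every term to one side and write the relation as F(x, y) = 0. Term by term,
  d/dx[e^(x)] = e^(x)
  d/dx[e^(y)] = y'·e^(y)
  d/dx[-2] = 0

The pieces without y' make up ∂F/∂x and the coefficient of y' is ∂F/∂y:
  ∂F/∂x = e^(x),
  ∂F/∂y = e^(y).

Since d/dx[F] = ∂F/∂x + (∂F/∂y)·y' = 0, solve for y':
  (∂F/∂y)·y' = -∂F/∂x
  dy/dx = -(∂F/∂x)/(∂F/∂y) = -(e^(x))/(e^(y)) = -e^(x - y)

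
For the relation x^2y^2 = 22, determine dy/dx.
Take d/dx of both sides. Since y is implicitly a function of x, the chain rule attaches a y' = dy/dx factor whenever we differentiate through y.

Set F(x, y) = (left side) − (right side), so the curve is F = 0. Differentiating each term of F:
  d/dx[x^2y^2] = 2x^2y·y' + 2xy^2
  d/dx[-22] = 0

Collecting, the y'-free part is the partial derivative in x and the y' coefficient is the partial derivative in y:
  ∂F/∂x = 2xy^2
  ∂F/∂y = 2x^2y

so d/dx[F(x, y(x))] = ∂F/∂x + (∂F/∂y)·y' = 0. Rearranging,
  dy/dx = -(∂F/∂x)/(∂F/∂y) = -(2xy^2)/(2x^2y) = -y/x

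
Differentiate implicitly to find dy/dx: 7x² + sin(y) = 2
Take d/dx of both sides. Since y is implicitly a function of x, the chain rule attaches a y' = dy/dx factor whenever we differentiate through y.

Set F(x, y) = (left side) − (right side), so the curve is F = 0. Differentiating each term of F:
  d/dx[7x^2] = 14x
  d/dx[sin(y)] = y'·cos(y)
  d/dx[-2] = 0

Collecting, the y'-free part is the partial derivative in x and the y' coefficient is the partial derivative in y:
  ∂F/∂x = 14x
  ∂F/∂y = cos(y)

so d/dx[F(x, y(x))] = ∂F/∂x + (∂F/∂y)·y' = 0. Rearranging,
  dy/dx = -(∂F/∂x)/(∂F/∂y) = -(14x)/(cos(y)) = -14x/cos(y)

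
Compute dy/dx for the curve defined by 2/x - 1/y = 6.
Apply d/dx to both sides, remembering that y depends on x. Each occurrence of y therefore brings in a y' = dy/dx via the chain rule.

With F(x, y) equal to the left-hand side minus the right, differentiate F term by term:
  d/dx[-1/y] = y'/y^2
  d/dx[2/x] = -2/x^2
  d/dx[-6] = 0
Adding these up, d/dx[F] = 0 becomes
  (-2/x^2) + (y^(-2))·y' = 0,
so isolating y',
  dy/dx = -(-2/x^2)/(y^(-2)) = 2y^2/x^2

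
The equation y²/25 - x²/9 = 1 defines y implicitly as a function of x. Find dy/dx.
Apply d/dx to both sides, remembering that y depends on x. Each occurrence of y therefore brings in a y' = dy/dx via the chain rule.

With F(x, y) equal to the left-hand side minus the right, differentiate F term by term:
  d/dx[-x^2/9] = -2x/9
  d/dx[y^2/25] = 2y·y'/25
  d/dx[-1] = 0
Adding these up, d/dx[F] = 0 becomes
  (-2x/9) + (2y/25)·y' = 0,
so isolating y',
  dy/dx = -(-2x/9)/(2y/25) = 25x/(9y)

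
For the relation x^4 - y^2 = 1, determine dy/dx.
Apply d/dx to both sides, remembering that y depends on x. Each occurrence of y therefore brings in a y' = dy/dx via the chain rule.

With F(x, y) equal to the left-hand side minus the right, differentiate F term by term:
  d/dx[x^4] = 4x^3
  d/dx[-y^2] = -2y·y'
  d/dx[-1] = 0
Adding these up, d/dx[F] = 0 becomes
  (4x^3) + (-2y)·y' = 0,
so isolating y',
  dy/dx = -(4x^3)/(-2y) = 2x^3/y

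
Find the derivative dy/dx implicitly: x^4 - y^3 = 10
Apply d/dx to both sides, remembering that y depends on x. Each occurrence of y therefore brings in a y' = dy/dx via the chain rule.

With F(x, y) equal to the left-hand side minus the right, differentiate F term by term:
  d/dx[x^4] = 4x^3
  d/dx[-y^3] = -3y^2·y'
  d/dx[-10] = 0
Adding these up, d/dx[F] = 0 becomes
  (4x^3) + (-3y^2)·y' = 0,
so isolating y',
  dy/dx = -(4x^3)/(-3y^2) = 4x^3/(3y^2)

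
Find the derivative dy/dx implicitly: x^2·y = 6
Differentiate the relation implicitly: treat y = y(x) and apply the chain rule, so every y-derivative picks up a y' = dy/dx factor.

With everything moved to the left-hand side, differentiate term by term:
  d/dx[x^2y] = x^2·y' + 2xy
  d/dx[-6] = 0

Separating the contributions that come from x directly and those that come through y:
  without y':      2xy
  multiplying y':  x^2

so (2xy) + (x^2)·y' = 0, and therefore
  dy/dx = -(2xy)/(x^2) = -2y/x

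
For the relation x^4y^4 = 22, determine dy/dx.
Apply d/dx to both sides, remembering that y depends on x. Each occurrence of y therefore brings in a y' = dy/dx via the chain rule.

With F(x, y) equal to the left-hand side minus the right, differentiate F term by term:
  d/dx[x^4y^4] = 4x^4y^3·y' + 4x^3y^4
  d/dx[-22] = 0
Adding these up, d/dx[F] = 0 becomes
  (4x^3y^4) + (4x^4y^3)·y' = 0,
so isolating y',
  dy/dx = -(4x^3y^4)/(4x^4y^3) = -y/x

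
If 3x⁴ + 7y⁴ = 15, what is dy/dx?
Take d/dx of both sides. Since y is implicitly a function of x, the chain rule attaches a y' = dy/dx factor whenever we differentiate through y.

Set F(x, y) = (left side) − (right side), so the curve is F = 0. Differentiating each term of F:
  d/dx[3x^4] = 12x^3
  d/dx[7y^4] = 28y^3·y'
  d/dx[-15] = 0

Collecting, the y'-free part is the partial derivative in x and the y' coefficient is the partial derivative in y:
  ∂F/∂x = 12x^3
  ∂F/∂y = 28y^3

so d/dx[F(x, y(x))] = ∂F/∂x + (∂F/∂y)·y' = 0. Rearranging,
  dy/dx = -(∂F/∂x)/(∂F/∂y) = -(12x^3)/(28y^3) = -3x^3/(7y^3)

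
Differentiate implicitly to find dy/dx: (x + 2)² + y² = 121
Apply d/dx to both sides, remembering that y depends on x. Each occurrence of y therefore brings in a y' = dy/dx via the chain rule.

With F(x, y) equal to the left-hand side minus the right, differentiate F term by term:
  d/dx[y^2] = 2y·y'
  d/dx[(x + 2)^2] = 2x + 4
  d/dx[-121] = 0
Adding these up, d/dx[F] = 0 becomes
  (2x + 4) + (2y)·y' = 0,
so isolating y',
  dy/dx = -(2x + 4)/(2y) = (-x - 2)/y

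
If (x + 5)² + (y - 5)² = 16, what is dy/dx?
Differentiate the relation implicitly: treat y = y(x) and apply the chain rule, so every y-derivative picks up a y' = dy/dx factor.

With everything moved to the left-hand side, differentiate term by term:
  d/dx[(x + 5)^2] = 2x + 10
  d/dx[(y - 5)^2] = 2·y'(y - 5)
  d/dx[-16] = 0

Separating the contributions that come from x directly and those that come through y:
  without y':      2x + 10
  multiplying y':  2y - 10

so (2x + 10) + (2y - 10)·y' = 0, and therefore
  dy/dx = -(2x + 10)/(2y - 10) = (-x - 5)/(y - 5)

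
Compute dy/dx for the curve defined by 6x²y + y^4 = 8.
Differentiate the relation implicitly: treat y = y(x) and apply the chain rule, so every y-derivative picks up a y' = dy/dx factor.

With everything moved to the left-hand side, differentiate term by term:
  d/dx[6x^2y] = 6x^2·y' + 12xy
  d/dx[y^4] = 4y^3·y'
  d/dx[-8] = 0

Separating the contributions that come from x directly and those that come through y:
  without y':      12xy
  multiplying y':  6x^2 + 4y^3

so (12xy) + (6x^2 + 4y^3)·y' = 0, and therefore
  dy/dx = -(12xy)/(6x^2 + 4y^3) = -6xy/(3x^2 + 2y^3)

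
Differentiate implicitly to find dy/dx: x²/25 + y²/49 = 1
Take d/dx of both sides. Since y is implicitly a function of x, the chain rule attaches a y' = dy/dx factor whenever we differentiate through y.

Set F(x, y) = (left side) − (right side), so the curve is F = 0. Differentiating each term of F:
  d/dx[x^2/25] = 2x/25
  d/dx[y^2/49] = 2y·y'/49
  d/dx[-1] = 0

Collecting, the y'-free part is the partial derivative in x and the y' coefficient is the partial derivative in y:
  ∂F/∂x = 2x/25
  ∂F/∂y = 2y/49

so d/dx[F(x, y(x))] = ∂F/∂x + (∂F/∂y)·y' = 0. Rearranging,
  dy/dx = -(∂F/∂x)/(∂F/∂y) = -(2x/25)/(2y/49) = -49x/(25y)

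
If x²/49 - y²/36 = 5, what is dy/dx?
Take d/dx of both sides. Since y is implicitly a function of x, the chain rule attaches a y' = dy/dx factor whenever we differentiate through y.

Set F(x, y) = (left side) − (right side), so the curve is F = 0. Differentiating each term of F:
  d/dx[x^2/49] = 2x/49
  d/dx[-y^2/36] = -y·y'/18
  d/dx[-5] = 0

Collecting, the y'-free part is the partial derivative in x and the y' coefficient is the partial derivative in y:
  ∂F/∂x = 2x/49
  ∂F/∂y = -y/18

so d/dx[F(x, y(x))] = ∂F/∂x + (∂F/∂y)·y' = 0. Rearranging,
  dy/dx = -(∂F/∂x)/(∂F/∂y) = -(2x/49)/(-y/18) = 36x/(49y)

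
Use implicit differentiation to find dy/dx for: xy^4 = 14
Differentiate the relation implicitly: treat y = y(x) and apply the chain rule, so every y-derivative picks up a y' = dy/dx factor.

With everything moved to the left-hand side, differentiate term by term:
  d/dx[xy^4] = 4xy^3·y' + y^4
  d/dx[-14] = 0

Separating the contributions that come from x directly and those that come through y:
  without y':      y^4
  multiplying y':  4xy^3

so (y^4) + (4xy^3)·y' = 0, and therefore
  dy/dx = -(y^4)/(4xy^3) = -y/(4x)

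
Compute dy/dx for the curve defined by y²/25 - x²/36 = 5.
Take d/dx of both sides. Since y is implicitly a function of x, the chain rule attaches a y' = dy/dx factor whenever we differentiate through y.

Set F(x, y) = (left side) − (right side), so the curve is F = 0. Differentiating each term of F:
  d/dx[-x^2/36] = -x/18
  d/dx[y^2/25] = 2y·y'/25
  d/dx[-5] = 0

Collecting, the y'-free part is the partial derivative in x and the y' coefficient is the partial derivative in y:
  ∂F/∂x = -x/18
  ∂F/∂y = 2y/25

so d/dx[F(x, y(x))] = ∂F/∂x + (∂F/∂y)·y' = 0. Rearranging,
  dy/dx = -(∂F/∂x)/(∂F/∂y) = -(-x/18)/(2y/25) = 25x/(36y)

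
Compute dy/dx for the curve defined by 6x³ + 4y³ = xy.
Take d/dx of both sides. Since y is implicitly a function of x, the chain rule attaches a y' = dy/dx factor whenever we differentiate through y.

Set F(x, y) = (left side) − (right side), so the curve is F = 0. Differentiating each term of F:
  d/dx[6x^3] = 18x^2
  d/dx[-xy] = -x·y' - y
  d/dx[4y^3] = 12y^2·y'

Collecting, the y'-free part is the partial derivative in x and the y' coefficient is the partial derivative in y:
  ∂F/∂x = 18x^2 - y
  ∂F/∂y = -x + 12y^2

so d/dx[F(x, y(x))] = ∂F/∂x + (∂F/∂y)·y' = 0. Rearranging,
  dy/dx = -(∂F/∂x)/(∂F/∂y) = -(18x^2 - y)/(-x + 12y^2) = (18x^2 - y)/(x - 12y^2)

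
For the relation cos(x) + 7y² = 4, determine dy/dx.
Differentiate the relation implicitly: treat y = y(x) and apply the chain rule, so every y-derivative picks up a y' = dy/dx factor.

With everything moved to the left-hand side, differentiate term by term:
  d/dx[7y^2] = 14y·y'
  d/dx[cos(x)] = -sin(x)
  d/dx[-4] = 0

Separating the contributions that come from x directly and those that come through y:
  without y':      -sin(x)
  multiplying y':  14y

so (-sin(x)) + (14y)·y' = 0, and therefore
  dy/dx = -(-sin(x))/(14y) = sin(x)/(14y)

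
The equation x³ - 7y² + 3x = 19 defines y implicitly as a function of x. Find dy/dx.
Differentiate the relation implicitly: treat y = y(x) and apply the chain rule, so every y-derivative picks up a y' = dy/dx factor.

With everything moved to the left-hand side, differentiate term by term:
  d/dx[x^3] = 3x^2
  d/dx[3x] = 3
  d/dx[-7y^2] = -14y·y'
  d/dx[-19] = 0

Separating the contributions that come from x directly and those that come through y:
  without y':      3x^2 + 3
  multiplying y':  -14y

so (3x^2 + 3) + (-14y)·y' = 0, and therefore
  dy/dx = -(3x^2 + 3)/(-14y) = 3(x^2 + 1)/(14y)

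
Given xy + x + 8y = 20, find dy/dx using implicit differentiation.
Differentiate the relation implicitly: treat y = y(x) and apply the chain rule, so every y-derivative picks up a y' = dy/dx factor.

With everything moved to the left-hand side, differentiate term by term:
  d/dx[xy] = x·y' + y
  d/dx[x] = 1
  d/dx[8y] = 8·y'
  d/dx[-20] = 0

Separating the contributions that come from x directly and those that come through y:
  without y':      y + 1
  multiplying y':  x + 8

so (y + 1) + (x + 8)·y' = 0, and therefore
  dy/dx = -(y + 1)/(x + 8) = (-y - 1)/(x + 8)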